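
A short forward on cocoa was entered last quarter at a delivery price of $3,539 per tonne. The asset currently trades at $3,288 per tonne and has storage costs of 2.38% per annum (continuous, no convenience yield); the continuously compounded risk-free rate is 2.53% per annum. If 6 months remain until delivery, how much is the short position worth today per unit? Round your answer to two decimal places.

$167.15 per tonne

Current fair forward for the remaining 6 months: F = S·e^((r + u)·T), (r + u) = 0.0253 + 0.0238 = 0.0491
F = 3288 · e^(0.0491 × 6/12) = 3288 × 1.02485383 = 3369.7194
Value of long forward = (F − K)·e^(−rT) = (3369.7194 − 3539) · e^(−0.0253·6/12)
= -169.2806 × 0.98742967 = -167.15
Short position value = −(long value) = $167.15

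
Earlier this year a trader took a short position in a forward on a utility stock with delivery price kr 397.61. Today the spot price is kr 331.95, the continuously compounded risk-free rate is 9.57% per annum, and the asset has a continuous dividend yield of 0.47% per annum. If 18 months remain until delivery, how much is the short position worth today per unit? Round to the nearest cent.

kr 14.82

Current fair forward for the remaining 18 months: F = S·e^((r − q)·T), (r − q) = 0.0957 − 0.0047 = 0.0910
F = 331.95 · e^(0.0910 × 18/12) = 331.95 × 1.146255 = 380.4993
Value of long forward = (F − K)·e^(−rT) = (380.4993 − 397.61) · e^(−0.0957·18/12)
= -17.1107 × 0.866277 = -14.82
Short position value = −(long value) = kr 14.82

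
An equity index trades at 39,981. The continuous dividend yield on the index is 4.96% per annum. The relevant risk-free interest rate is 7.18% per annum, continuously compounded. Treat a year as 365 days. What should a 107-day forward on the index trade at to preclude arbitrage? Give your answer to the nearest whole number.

F = S·e^((r − q)T) = 39981 · e^((0.0718 − 0.0496) × 107/365)
= 39981 · e^0.006508 = 39981 × 1.006529
F = 40,242

40,242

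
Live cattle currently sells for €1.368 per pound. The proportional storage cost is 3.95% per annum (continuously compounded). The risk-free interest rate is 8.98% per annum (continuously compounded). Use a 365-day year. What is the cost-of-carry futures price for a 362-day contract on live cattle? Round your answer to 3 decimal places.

€1.555 per pound

Net carry = r + u − y = 0.0898 + 0.0395 − 0.0000 = 0.1293
F = S·e^((r+u−y)T) = 1.368 · e^(0.1293 × 362/365) = 1.368 · e^0.128237
= 1.368 × 1.136822 = €1.555 per pound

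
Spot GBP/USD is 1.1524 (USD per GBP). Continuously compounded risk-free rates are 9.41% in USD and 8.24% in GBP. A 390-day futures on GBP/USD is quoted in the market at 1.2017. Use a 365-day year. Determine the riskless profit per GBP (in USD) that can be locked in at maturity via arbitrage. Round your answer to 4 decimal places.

Fair futures: F* = S·e^(carry·T), with carry = (r_USD − r_GBP) = 0.0941 − 0.0824 = 0.0117
F* = 1.1524 · e^(0.0117 × 390/365) = 1.1524 · e^0.012501 = 1.1524 × 1.012579 = 1.1669
Market 1.2017 > fair 1.1669: forward overpriced → cash-and-carry (buy spot, short the forward).
At maturity, profit = |F_mkt − F*| = |1.2017 − 1.1669| = 0.0348 per GBP (in USD)

0.0348 per GBP (in USD)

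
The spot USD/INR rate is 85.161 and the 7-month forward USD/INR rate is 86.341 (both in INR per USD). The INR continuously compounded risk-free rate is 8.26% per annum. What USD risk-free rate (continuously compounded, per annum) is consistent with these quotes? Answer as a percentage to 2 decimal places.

5.90%

F = S·e^((r_INR − r_USD)T) ⇒ r_USD = r_INR − ln(F/S)/T
ln(86.341/85.161) = 0.013761; /(7/12) = 0.023590
r_USD = 0.0826 − 0.023590 = 0.059010
r_USD = 5.90%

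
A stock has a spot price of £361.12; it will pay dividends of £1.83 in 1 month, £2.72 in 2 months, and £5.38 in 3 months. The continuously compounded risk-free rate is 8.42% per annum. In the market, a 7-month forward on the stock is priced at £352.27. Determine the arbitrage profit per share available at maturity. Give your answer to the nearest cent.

PV(dividends) I = 1.83·e^(−0.0842·1/12) + 2.72·e^(−0.0842·2/12) + 5.38·e^(−0.0842·3/12) = 9.7672
Fair forward F* = (S − I)·e^(rT) = (361.12 − 9.7672)·e^0.049117 = 351.3528 × 1.050343 = 369.0410
Market £352.27 < fair 369.0410: forward underpriced → reverse cash-and-carry (short the stock, invest proceeds at r, pay the dividends, go long the forward).
Profit at T = |F_mkt − F*| = |352.27 − 369.0410| = £16.77 per share

£16.77 per share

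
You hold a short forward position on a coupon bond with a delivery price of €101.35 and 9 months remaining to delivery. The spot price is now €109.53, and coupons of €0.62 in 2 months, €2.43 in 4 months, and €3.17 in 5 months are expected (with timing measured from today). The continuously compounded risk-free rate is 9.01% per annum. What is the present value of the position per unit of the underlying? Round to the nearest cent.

PV(remaining coupons) I = 0.62·e^(−0.0901·2/12) + 2.43·e^(−0.0901·4/12) + 3.17·e^(−0.0901·5/12) = 6.0221
Current forward F = (S − I)·e^(rT) = (109.53 − 6.0221)·e^(0.0901·9/12) = 103.5079 × 1.069910 = 110.7441
Value (long) = (F − K)·e^(−rT) = (110.7441 − 101.35) × 0.934658 = 8.7803
Short position value = −(long value) = -€8.78

-€8.78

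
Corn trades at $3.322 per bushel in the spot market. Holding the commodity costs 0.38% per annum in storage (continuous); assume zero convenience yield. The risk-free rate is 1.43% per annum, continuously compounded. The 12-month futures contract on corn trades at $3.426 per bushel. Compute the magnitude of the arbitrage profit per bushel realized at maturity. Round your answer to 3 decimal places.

Fair futures: F* = S·e^(carry·T), with carry = (r + u) = 0.0143 + 0.0038 = 0.0181
F* = 3.322 · e^(0.0181 × 12/12) = 3.322 · e^0.018100 = 3.322 × 1.018265 = $3.3827
Market $3.426 > fair $3.3827: forward overpriced → cash-and-carry (buy spot, short the forward).
At maturity, profit = |F_mkt − F*| = |3.426 − 3.3827| = $0.043 per bushel

$0.043 per bushel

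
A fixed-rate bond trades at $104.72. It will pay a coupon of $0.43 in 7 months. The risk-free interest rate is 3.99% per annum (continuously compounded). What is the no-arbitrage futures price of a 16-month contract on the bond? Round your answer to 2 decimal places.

$110.00

PV(coupons) I = 0.43·e^(−0.0399·7/12)
I = 0.4201
F = (S − I)·e^(rT) = (104.72 − 0.4201) · e^(0.0399·16/12)
= 104.2999 · e^0.053200 = 104.2999 × 1.054641 = $110.00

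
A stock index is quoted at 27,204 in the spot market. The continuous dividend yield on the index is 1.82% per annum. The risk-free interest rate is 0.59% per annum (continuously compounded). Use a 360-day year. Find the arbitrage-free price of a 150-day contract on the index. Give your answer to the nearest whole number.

F = S·e^((r − q)T) = 27204 · e^((0.0059 − 0.0182) × 150/360)
= 27204 · e^-0.005125 = 27204 × 0.994888
F = 27,065

27,065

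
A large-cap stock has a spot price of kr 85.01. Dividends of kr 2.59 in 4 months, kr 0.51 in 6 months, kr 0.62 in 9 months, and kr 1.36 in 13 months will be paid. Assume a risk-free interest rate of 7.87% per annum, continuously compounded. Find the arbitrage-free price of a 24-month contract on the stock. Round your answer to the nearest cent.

kr 93.83

PV(dividends) I = 2.59·e^(−0.0787·4/12) + 0.51·e^(−0.0787·6/12) + 0.62·e^(−0.0787·9/12) + 1.36·e^(−0.0787·13/12)
I = 2.5229 + 0.4903 + 0.5845 + 1.2489 = 4.8466
F = (S − I)·e^(rT) = (85.01 − 4.8466) · e^(0.0787·24/12)
= 80.1634 · e^0.157400 = 80.1634 × 1.170464 = kr 93.83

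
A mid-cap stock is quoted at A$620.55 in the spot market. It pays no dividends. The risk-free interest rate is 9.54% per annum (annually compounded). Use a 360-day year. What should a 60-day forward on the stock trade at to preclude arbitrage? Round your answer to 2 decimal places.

F = S · (1+r)^T
= 620.55 × 1.015303
F = A$630.05

A$630.05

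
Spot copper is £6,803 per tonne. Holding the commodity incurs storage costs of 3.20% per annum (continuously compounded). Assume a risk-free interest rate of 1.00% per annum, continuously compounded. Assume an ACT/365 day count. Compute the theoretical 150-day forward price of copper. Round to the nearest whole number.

£6,921 per tonne

Net carry = r + u − y = 0.0100 + 0.0320 − 0.0000 = 0.0420
F = S·e^((r+u−y)T) = 6803 · e^(0.0420 × 150/365) = 6803 · e^0.017260
= 6803 × 1.017410 = £6,921 per tonne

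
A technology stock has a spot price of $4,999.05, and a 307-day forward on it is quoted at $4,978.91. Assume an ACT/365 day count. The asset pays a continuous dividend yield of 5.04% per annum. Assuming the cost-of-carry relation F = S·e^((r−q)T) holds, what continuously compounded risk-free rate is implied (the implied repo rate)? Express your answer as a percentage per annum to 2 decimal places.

From F = S·e^((r−q)T): (r − q) = ln(F/S)/T
ln(4978.91/4999.05) = ln(0.995971) = -0.004037
(r − q) = -0.004037 / (307/365) = -0.004800
r = ln(F/S)/T + q = -0.004800 + 0.0504 = 0.045600
r = 4.56%

4.56%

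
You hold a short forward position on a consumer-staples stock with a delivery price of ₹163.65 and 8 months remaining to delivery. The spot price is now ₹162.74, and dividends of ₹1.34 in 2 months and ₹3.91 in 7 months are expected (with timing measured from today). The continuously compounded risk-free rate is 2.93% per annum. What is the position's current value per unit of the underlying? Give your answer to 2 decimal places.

PV(remaining dividends) I = 1.34·e^(−0.0293·2/12) + 3.91·e^(−0.0293·7/12) = 5.1772
Current forward F = (S − I)·e^(rT) = (162.74 − 5.1772)·e^(0.0293·8/12) = 157.5628 × 1.019725 = 160.6707
Value (long) = (F − K)·e^(−rT) = (160.6707 − 163.65) × 0.980656 = -2.9217
Short position value = −(long value) = ₹2.92

₹2.92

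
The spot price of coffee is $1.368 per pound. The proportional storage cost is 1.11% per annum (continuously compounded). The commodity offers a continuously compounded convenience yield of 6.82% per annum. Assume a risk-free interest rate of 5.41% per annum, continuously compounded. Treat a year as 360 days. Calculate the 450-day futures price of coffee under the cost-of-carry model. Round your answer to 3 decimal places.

Net carry = r + u − y = 0.0541 + 0.0111 − 0.0682 = -0.0030
F = S·e^((r+u−y)T) = 1.368 · e^(-0.0030 × 450/360) = 1.368 · e^-0.003750
= 1.368 × 0.996257 = $1.363 per pound

$1.363 per pound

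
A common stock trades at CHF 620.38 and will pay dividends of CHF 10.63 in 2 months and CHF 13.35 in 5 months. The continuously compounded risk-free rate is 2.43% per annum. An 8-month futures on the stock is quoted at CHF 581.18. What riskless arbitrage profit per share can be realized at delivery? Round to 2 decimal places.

CHF 25.14 per share

PV(dividends) I = 10.63·e^(−0.0243·2/12) + 13.35·e^(−0.0243·5/12) = 23.8025
Fair futures F* = (S − I)·e^(rT) = (620.38 − 23.8025)·e^0.016200 = 596.5775 × 1.016332 = 606.3208
Market CHF 581.18 < fair 606.3208: forward underpriced → reverse cash-and-carry (short the stock, invest proceeds at r, pay the dividends, go long the forward).
Profit at T = |F_mkt − F*| = |581.18 − 606.3208| = CHF 25.14 per share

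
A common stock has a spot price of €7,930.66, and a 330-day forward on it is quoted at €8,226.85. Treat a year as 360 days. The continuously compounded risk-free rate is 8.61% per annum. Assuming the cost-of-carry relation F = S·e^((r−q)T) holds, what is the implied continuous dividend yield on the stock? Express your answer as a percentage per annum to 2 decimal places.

4.61%

From F = S·e^((r−q)T): (r − q) = ln(F/S)/T
ln(8226.85/7930.66) = ln(1.037347) = 0.036666
(r − q) = 0.036666 / (330/360) = 0.039999
q = r − ln(F/S)/T = 0.0861 − 0.039999 = 0.046101
q = 4.61%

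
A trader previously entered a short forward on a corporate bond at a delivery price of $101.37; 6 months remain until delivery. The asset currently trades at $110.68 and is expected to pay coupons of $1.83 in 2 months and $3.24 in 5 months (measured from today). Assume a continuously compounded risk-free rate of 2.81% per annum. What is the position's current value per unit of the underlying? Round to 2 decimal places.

PV(remaining coupons) I = 1.83·e^(−0.0281·2/12) + 3.24·e^(−0.0281·5/12) = 5.0237
Current forward F = (S − I)·e^(rT) = (110.68 − 5.0237)·e^(0.0281·6/12) = 105.6563 × 1.014149 = 107.1512
Value (long) = (F − K)·e^(−rT) = (107.1512 − 101.37) × 0.986048 = 5.7005
Short position value = −(long value) = -$5.70

-$5.70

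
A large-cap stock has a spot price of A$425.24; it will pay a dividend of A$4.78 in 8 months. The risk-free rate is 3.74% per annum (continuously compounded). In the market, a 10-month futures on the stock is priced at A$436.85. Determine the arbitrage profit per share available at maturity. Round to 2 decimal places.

PV(dividends) I = 4.78·e^(−0.0374·8/12) = 4.6623
Fair futures F* = (S − I)·e^(rT) = (425.24 − 4.6623)·e^0.031167 = 420.5777 × 1.031658 = 433.8923
Market A$436.85 > fair 433.8923: forward overpriced → cash-and-carry (borrow at r, buy the stock and collect the dividends, short the forward).
Profit at T = |F_mkt − F*| = |436.85 − 433.8923| = A$2.96 per share

A$2.96 per share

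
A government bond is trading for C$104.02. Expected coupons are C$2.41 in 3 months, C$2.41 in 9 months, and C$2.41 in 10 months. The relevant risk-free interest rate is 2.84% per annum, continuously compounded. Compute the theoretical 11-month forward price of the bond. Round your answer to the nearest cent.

PV(coupons) I = 2.41·e^(−0.0284·3/12) + 2.41·e^(−0.0284·9/12) + 2.41·e^(−0.0284·10/12)
I = 2.3929 + 2.3592 + 2.3536 = 7.1057
F = (S − I)·e^(rT) = (104.02 − 7.1057) · e^(0.0284·11/12)
= 96.9143 · e^0.026033 = 96.9143 × 1.026375 = C$99.47

C$99.47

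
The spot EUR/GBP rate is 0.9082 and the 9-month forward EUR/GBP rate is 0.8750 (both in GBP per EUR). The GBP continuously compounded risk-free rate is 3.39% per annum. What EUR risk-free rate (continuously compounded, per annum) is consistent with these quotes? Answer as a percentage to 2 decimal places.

F = S·e^((r_GBP − r_EUR)T) ⇒ r_EUR = r_GBP − ln(F/S)/T
ln(0.8750/0.9082) = -0.037241; /(9/12) = -0.049655
r_EUR = 0.0339 + 0.049655 = 0.083555
r_EUR = 8.36%

8.36%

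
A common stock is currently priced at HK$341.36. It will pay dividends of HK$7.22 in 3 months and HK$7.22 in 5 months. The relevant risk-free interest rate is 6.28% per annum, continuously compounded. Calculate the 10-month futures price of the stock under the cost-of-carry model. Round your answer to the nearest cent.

PV(dividends) I = 7.22·e^(−0.0628·3/12) + 7.22·e^(−0.0628·5/12)
I = 7.1075 + 7.0335 = 14.1410
F = (S − I)·e^(rT) = (341.36 − 14.1410) · e^(0.0628·10/12)
= 327.2190 · e^0.052333 = 327.2190 × 1.053727 = HK$344.80

HK$344.80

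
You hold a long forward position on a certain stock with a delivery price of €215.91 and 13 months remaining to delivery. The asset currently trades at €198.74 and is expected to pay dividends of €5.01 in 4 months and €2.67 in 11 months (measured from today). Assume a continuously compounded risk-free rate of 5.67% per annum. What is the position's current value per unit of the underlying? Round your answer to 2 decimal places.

PV(remaining dividends) I = 5.01·e^(−0.0567·4/12) + 2.67·e^(−0.0567·11/12) = 7.4510
Current forward F = (S − I)·e^(rT) = (198.74 − 7.4510)·e^(0.0567·13/12) = 191.2890 × 1.063351 = 203.4073
Value (long) = (F − K)·e^(−rT) = (203.4073 − 215.91) × 0.940423 = -11.7578
Value = -€11.76

-€11.76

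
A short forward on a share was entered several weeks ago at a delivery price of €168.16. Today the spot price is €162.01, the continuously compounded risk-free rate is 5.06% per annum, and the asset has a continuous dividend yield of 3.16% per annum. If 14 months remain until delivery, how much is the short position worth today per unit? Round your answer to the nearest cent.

€2.37

Current fair forward for the remaining 14 months: F = S·e^((r − q)·T), (r − q) = 0.0506 − 0.0316 = 0.0190
F = 162.01 · e^(0.0190 × 14/12) = 162.01 × 1.022414 = 165.6413
Value of long forward = (F − K)·e^(−rT) = (165.6413 − 168.16) · e^(−0.0506·14/12)
= -2.5187 × 0.942675 = -2.37
Short position value = −(long value) = €2.37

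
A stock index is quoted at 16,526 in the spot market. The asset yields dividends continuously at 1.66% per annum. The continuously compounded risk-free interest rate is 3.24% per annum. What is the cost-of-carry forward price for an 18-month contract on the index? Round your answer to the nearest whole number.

16,922

F = S·e^((r − q)T) = 16526 · e^((0.0324 − 0.0166) × 18/12)
= 16526 · e^0.023700 = 16526 × 1.023983
F = 16,922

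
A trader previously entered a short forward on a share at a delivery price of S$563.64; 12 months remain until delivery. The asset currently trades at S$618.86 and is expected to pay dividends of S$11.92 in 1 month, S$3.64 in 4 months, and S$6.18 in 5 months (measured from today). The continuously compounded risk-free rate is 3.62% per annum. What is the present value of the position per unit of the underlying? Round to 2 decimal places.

PV(remaining dividends) I = 11.92·e^(−0.0362·1/12) + 3.64·e^(−0.0362·4/12) + 6.18·e^(−0.0362·5/12) = 21.5679
Current forward F = (S − I)·e^(rT) = (618.86 − 21.5679)·e^(0.0362·12/12) = 597.2921 × 1.036863 = 619.3101
Value (long) = (F − K)·e^(−rT) = (619.3101 − 563.64) × 0.964447 = 53.6909
Short position value = −(long value) = -S$53.69

-S$53.69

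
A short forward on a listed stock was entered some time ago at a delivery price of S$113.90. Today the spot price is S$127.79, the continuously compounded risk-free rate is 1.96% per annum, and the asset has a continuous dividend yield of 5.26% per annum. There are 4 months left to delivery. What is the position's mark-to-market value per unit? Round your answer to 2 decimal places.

Current fair forward for the remaining 4 months: F = S·e^((r − q)·T), (r − q) = 0.0196 − 0.0526 = -0.0330
F = 127.79 · e^(-0.0330 × 4/12) = 127.79 × 0.989060 = 126.3920
Value of long forward = (F − K)·e^(−rT) = (126.3920 − 113.90) · e^(−0.0196·4/12)
= 12.4920 × 0.993488 = 12.41
Short position value = −(long value) = -S$12.41

-S$12.41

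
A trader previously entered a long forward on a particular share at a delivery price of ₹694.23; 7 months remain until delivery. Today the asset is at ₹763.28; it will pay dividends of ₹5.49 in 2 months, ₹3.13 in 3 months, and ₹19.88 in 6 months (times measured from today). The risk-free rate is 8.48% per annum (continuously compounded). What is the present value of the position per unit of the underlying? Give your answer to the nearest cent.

PV(remaining dividends) I = 5.49·e^(−0.0848·2/12) + 3.13·e^(−0.0848·3/12) + 19.88·e^(−0.0848·6/12) = 27.5320
Current forward F = (S − I)·e^(rT) = (763.28 − 27.5320)·e^(0.0848·7/12) = 735.7480 × 1.050711 = 773.0585
Value (long) = (F − K)·e^(−rT) = (773.0585 − 694.23) × 0.951737 = 75.0240
Value = ₹75.02

₹75.02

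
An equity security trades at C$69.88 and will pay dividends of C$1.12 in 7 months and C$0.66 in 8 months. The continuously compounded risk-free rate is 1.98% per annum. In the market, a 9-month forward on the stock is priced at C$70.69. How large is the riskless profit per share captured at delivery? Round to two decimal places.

PV(dividends) I = 1.12·e^(−0.0198·7/12) + 0.66·e^(−0.0198·8/12) = 1.7585
Fair forward F* = (S − I)·e^(rT) = (69.88 − 1.7585)·e^0.014850 = 68.1215 × 1.014961 = 69.1407
Market C$70.69 > fair 69.1407: forward overpriced → cash-and-carry (borrow at r, buy the stock and collect the dividends, short the forward).
Profit at T = |F_mkt − F*| = |70.69 − 69.1407| = C$1.55 per share

C$1.55 per share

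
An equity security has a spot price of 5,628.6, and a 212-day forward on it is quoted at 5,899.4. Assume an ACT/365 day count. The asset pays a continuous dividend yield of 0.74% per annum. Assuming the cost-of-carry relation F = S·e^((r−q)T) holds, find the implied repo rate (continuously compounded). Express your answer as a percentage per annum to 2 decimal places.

8.83%

From F = S·e^((r−q)T): (r − q) = ln(F/S)/T
ln(5899.4/5628.6) = ln(1.048111) = 0.046989
(r − q) = 0.046989 / (212/365) = 0.080901
r = ln(F/S)/T + q = 0.080901 + 0.0074 = 0.088301
r = 8.83%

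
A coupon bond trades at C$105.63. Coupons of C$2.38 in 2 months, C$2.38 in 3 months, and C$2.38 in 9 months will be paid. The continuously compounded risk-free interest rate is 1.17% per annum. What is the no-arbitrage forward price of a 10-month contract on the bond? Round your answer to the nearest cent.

C$99.49

PV(coupons) I = 2.38·e^(−0.0117·2/12) + 2.38·e^(−0.0117·3/12) + 2.38·e^(−0.0117·9/12)
I = 2.3754 + 2.3730 + 2.3592 = 7.1076
F = (S − I)·e^(rT) = (105.63 − 7.1076) · e^(0.0117·10/12)
= 98.5224 · e^0.009750 = 98.5224 × 1.009798 = C$99.49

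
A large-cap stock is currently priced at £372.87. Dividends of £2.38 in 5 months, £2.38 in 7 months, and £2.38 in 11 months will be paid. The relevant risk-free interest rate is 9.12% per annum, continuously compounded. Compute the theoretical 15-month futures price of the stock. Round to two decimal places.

PV(dividends) I = 2.38·e^(−0.0912·5/12) + 2.38·e^(−0.0912·7/12) + 2.38·e^(−0.0912·11/12)
I = 2.2913 + 2.2567 + 2.1891 = 6.7371
F = (S − I)·e^(rT) = (372.87 − 6.7371) · e^(0.0912·15/12)
= 366.1329 · e^0.114000 = 366.1329 × 1.120752 = £410.34

£410.34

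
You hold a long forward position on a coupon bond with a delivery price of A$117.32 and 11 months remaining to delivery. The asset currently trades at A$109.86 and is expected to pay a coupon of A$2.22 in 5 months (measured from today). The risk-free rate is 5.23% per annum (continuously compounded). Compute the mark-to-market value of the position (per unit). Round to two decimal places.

-A$4.14

PV(remaining coupons) I = 2.22·e^(−0.0523·5/12) = 2.1721
Current forward F = (S − I)·e^(rT) = (109.86 − 2.1721)·e^(0.0523·11/12) = 107.6879 × 1.049109 = 112.9763
Value (long) = (F − K)·e^(−rT) = (112.9763 − 117.32) × 0.953189 = -4.1404
Value = -A$4.14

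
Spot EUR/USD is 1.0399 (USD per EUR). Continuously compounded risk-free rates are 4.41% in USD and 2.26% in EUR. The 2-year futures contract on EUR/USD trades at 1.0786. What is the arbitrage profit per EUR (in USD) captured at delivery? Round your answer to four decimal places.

Fair futures: F* = S·e^(carry·T), with carry = (r_USD − r_EUR) = 0.0441 − 0.0226 = 0.0215
F* = 1.0399 · e^(0.0215 × 2) = 1.0399 · e^0.043000 = 1.0399 × 1.043938 = 1.0856
Market 1.0786 < fair 1.0856: forward underpriced → reverse cash-and-carry (short spot, go long the forward).
At maturity, profit = |F_mkt − F*| = |1.0786 − 1.0856| = 0.0070 per EUR (in USD)

0.0070 per EUR (in USD)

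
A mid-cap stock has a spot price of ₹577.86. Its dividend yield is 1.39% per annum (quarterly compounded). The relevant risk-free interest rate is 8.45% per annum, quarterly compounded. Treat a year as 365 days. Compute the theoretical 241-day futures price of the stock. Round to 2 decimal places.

F = S · (1+r/4)^(4T) / (1+q/4)^(4T)
= 577.86 × 1.056765 / 1.009204 = 577.86 × 1.047127
F = ₹605.09

₹605.09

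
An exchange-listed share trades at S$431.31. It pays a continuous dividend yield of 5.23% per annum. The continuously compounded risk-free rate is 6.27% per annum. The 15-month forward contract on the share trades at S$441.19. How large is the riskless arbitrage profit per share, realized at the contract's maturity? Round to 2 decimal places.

S$4.24 per share

Fair forward: F* = S·e^(carry·T), with carry = (r − q) = 0.0627 − 0.0523 = 0.0104
F* = 431.31 · e^(0.0104 × 15/12) = 431.31 · e^0.013000 = 431.31 × 1.013085 = S$436.9537
Market S$441.19 > fair S$436.9537: forward overpriced → cash-and-carry (buy spot, short the forward).
At maturity, profit = |F_mkt − F*| = |441.19 − 436.9537| = S$4.24 per share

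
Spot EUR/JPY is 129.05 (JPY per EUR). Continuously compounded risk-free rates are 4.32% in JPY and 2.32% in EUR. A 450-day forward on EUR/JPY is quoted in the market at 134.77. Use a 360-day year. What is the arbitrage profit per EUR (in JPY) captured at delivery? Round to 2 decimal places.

Fair forward: F* = S·e^(carry·T), with carry = (r_JPY − r_EUR) = 0.0432 − 0.0232 = 0.0200
F* = 129.05 · e^(0.0200 × 450/360) = 129.05 · e^0.025000 = 129.05 × 1.025315 = 132.3169
Market 134.77 > fair 132.3169: forward overpriced → cash-and-carry (buy spot, short the forward).
At maturity, profit = |F_mkt − F*| = |134.77 − 132.3169| = 2.45 per EUR (in JPY)

2.45 per EUR (in JPY)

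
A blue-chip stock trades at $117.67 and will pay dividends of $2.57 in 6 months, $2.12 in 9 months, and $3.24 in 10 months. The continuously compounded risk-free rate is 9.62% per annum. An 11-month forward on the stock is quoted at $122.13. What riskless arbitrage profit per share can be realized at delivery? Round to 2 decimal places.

$1.71 per share

PV(dividends) I = 2.57·e^(−0.0962·6/12) + 2.12·e^(−0.0962·9/12) + 3.24·e^(−0.0962·10/12) = 7.4121
Fair forward F* = (S − I)·e^(rT) = (117.67 − 7.4121)·e^0.088183 = 110.2579 × 1.092188 = 120.4224
Market $122.13 > fair 120.4224: forward overpriced → cash-and-carry (borrow at r, buy the stock and collect the dividends, short the forward).
Profit at T = |F_mkt − F*| = |122.13 − 120.4224| = $1.71 per share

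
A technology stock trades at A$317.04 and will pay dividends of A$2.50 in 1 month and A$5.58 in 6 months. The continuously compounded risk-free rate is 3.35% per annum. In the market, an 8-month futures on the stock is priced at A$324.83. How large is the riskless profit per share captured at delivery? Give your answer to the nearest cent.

A$8.79 per share

PV(dividends) I = 2.50·e^(−0.0335·1/12) + 5.58·e^(−0.0335·6/12) = 7.9803
Fair futures F* = (S − I)·e^(rT) = (317.04 − 7.9803)·e^0.022333 = 309.0597 × 1.022584 = 316.0395
Market A$324.83 > fair 316.0395: forward overpriced → cash-and-carry (borrow at r, buy the stock and collect the dividends, short the forward).
Profit at T = |F_mkt − F*| = |324.83 − 316.0395| = A$8.79 per share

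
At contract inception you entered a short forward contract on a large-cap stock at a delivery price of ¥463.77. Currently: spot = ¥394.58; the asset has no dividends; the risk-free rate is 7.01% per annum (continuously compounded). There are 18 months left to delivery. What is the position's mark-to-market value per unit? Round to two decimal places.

¥22.90

Current fair forward for the remaining 18 months: F = S·e^(r·T), r = 0.0701
F = 394.58 · e^(0.0701 × 18/12) = 394.58 × 1.110877 = 438.3298
Value of long forward = (F − K)·e^(−rT) = (438.3298 − 463.77) · e^(−0.0701·18/12)
= -25.4402 × 0.900189 = -22.90
Short position value = −(long value) = ¥22.90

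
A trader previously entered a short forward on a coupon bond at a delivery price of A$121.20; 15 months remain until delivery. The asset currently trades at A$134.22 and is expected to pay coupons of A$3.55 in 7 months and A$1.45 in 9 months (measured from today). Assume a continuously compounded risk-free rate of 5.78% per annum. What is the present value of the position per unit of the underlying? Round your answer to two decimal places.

-A$16.65

PV(remaining coupons) I = 3.55·e^(−0.0578·7/12) + 1.45·e^(−0.0578·9/12) = 4.8208
Current forward F = (S − I)·e^(rT) = (134.22 − 4.8208)·e^(0.0578·15/12) = 129.3992 × 1.074924 = 139.0943
Value (long) = (F − K)·e^(−rT) = (139.0943 − 121.20) × 0.930298 = 16.6470
Short position value = −(long value) = -A$16.65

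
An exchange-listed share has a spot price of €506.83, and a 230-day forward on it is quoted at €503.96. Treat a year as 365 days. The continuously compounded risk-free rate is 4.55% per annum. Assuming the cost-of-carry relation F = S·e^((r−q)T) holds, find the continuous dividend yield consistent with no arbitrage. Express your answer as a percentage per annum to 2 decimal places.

From F = S·e^((r−q)T): (r − q) = ln(F/S)/T
ln(503.96/506.83) = ln(0.994337) = -0.005679
(r − q) = -0.005679 / (230/365) = -0.009012
q = r − ln(F/S)/T = 0.0455 + 0.009012 = 0.054512
q = 5.45%

5.45%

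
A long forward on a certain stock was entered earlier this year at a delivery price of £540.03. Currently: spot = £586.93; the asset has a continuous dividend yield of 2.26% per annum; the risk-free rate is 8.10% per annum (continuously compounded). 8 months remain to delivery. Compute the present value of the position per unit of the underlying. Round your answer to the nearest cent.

£66.51

Current fair forward for the remaining 8 months: F = S·e^((r − q)·T), (r − q) = 0.0810 − 0.0226 = 0.0584
F = 586.93 · e^(0.0584 × 8/12) = 586.93 × 1.039701 = 610.2317
Value of long forward = (F − K)·e^(−rT) = (610.2317 − 540.03) · e^(−0.0810·8/12)
= 70.2017 × 0.947432 = 66.51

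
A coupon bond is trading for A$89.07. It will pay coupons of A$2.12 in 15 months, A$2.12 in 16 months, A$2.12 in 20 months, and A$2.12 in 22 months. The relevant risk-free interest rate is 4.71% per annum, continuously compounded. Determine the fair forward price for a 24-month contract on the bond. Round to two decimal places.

PV(coupons) I = 2.12·e^(−0.0471·15/12) + 2.12·e^(−0.0471·16/12) + 2.12·e^(−0.0471·20/12) + 2.12·e^(−0.0471·22/12)
I = 1.9988 + 1.9910 + 1.9599 + 1.9446 = 7.8943
F = (S − I)·e^(rT) = (89.07 − 7.8943) · e^(0.0471·24/12)
= 81.1757 · e^0.094200 = 81.1757 × 1.098779 = A$89.19

A$89.19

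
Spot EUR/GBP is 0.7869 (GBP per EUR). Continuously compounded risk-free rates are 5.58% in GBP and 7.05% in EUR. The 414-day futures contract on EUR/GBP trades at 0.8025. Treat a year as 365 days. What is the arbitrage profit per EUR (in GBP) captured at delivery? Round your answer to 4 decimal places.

Fair futures: F* = S·e^(carry·T), with carry = (r_GBP − r_EUR) = 0.0558 − 0.0705 = -0.0147
F* = 0.7869 · e^(-0.0147 × 414/365) = 0.7869 · e^-0.016673 = 0.7869 × 0.983465 = 0.7739
Market 0.8025 > fair 0.7739: forward overpriced → cash-and-carry (buy spot, short the forward).
At maturity, profit = |F_mkt − F*| = |0.8025 − 0.7739| = 0.0286 per EUR (in GBP)

0.0286 per EUR (in GBP)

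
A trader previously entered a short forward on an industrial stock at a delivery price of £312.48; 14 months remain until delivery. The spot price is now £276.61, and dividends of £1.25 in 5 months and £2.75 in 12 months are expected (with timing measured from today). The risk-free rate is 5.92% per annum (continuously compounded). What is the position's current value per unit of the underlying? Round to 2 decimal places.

£18.83

PV(remaining dividends) I = 1.25·e^(−0.0592·5/12) + 2.75·e^(−0.0592·12/12) = 3.8115
Current forward F = (S − I)·e^(rT) = (276.61 − 3.8115)·e^(0.0592·14/12) = 272.7985 × 1.071508 = 292.3058
Value (long) = (F − K)·e^(−rT) = (292.3058 − 312.48) × 0.933264 = -18.8279
Short position value = −(long value) = £18.83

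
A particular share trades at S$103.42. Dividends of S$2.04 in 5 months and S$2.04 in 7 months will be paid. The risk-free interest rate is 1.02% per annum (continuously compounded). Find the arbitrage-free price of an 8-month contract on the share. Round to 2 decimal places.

S$100.04

PV(dividends) I = 2.04·e^(−0.0102·5/12) + 2.04·e^(−0.0102·7/12)
I = 2.0313 + 2.0279 = 4.0592
F = (S − I)·e^(rT) = (103.42 − 4.0592) · e^(0.0102·8/12)
= 99.3608 · e^0.006800 = 99.3608 × 1.006823 = S$100.04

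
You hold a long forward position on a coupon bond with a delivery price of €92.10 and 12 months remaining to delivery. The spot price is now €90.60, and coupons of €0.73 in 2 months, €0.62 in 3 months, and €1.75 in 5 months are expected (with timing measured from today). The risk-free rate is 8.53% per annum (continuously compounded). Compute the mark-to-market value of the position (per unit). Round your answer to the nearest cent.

€3.01

PV(remaining coupons) I = 0.73·e^(−0.0853·2/12) + 0.62·e^(−0.0853·3/12) + 1.75·e^(−0.0853·5/12) = 3.0155
Current forward F = (S − I)·e^(rT) = (90.60 − 3.0155)·e^(0.0853·12/12) = 87.5845 × 1.089044 = 95.3834
Value (long) = (F − K)·e^(−rT) = (95.3834 − 92.10) × 0.918237 = 3.0149
Value = €3.01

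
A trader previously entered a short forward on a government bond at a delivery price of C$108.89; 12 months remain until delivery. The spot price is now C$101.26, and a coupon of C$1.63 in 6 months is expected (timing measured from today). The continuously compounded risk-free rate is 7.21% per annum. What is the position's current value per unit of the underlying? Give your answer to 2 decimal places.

C$1.63

PV(remaining coupons) I = 1.63·e^(−0.0721·6/12) = 1.5723
Current forward F = (S − I)·e^(rT) = (101.26 − 1.5723)·e^(0.0721·12/12) = 99.6877 × 1.074763 = 107.1407
Value (long) = (F − K)·e^(−rT) = (107.1407 − 108.89) × 0.930438 = -1.6276
Short position value = −(long value) = C$1.63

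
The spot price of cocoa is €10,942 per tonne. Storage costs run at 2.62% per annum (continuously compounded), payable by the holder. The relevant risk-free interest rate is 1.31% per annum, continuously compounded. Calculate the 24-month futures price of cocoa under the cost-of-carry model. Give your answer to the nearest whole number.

Net carry = r + u − y = 0.0131 + 0.0262 − 0.0000 = 0.0393
F = S·e^((r+u−y)T) = 10942 · e^(0.0393 × 24/12) = 10942 · e^0.078600
= 10942 × 1.081772 = €11,837 per tonne

€11,837 per tonne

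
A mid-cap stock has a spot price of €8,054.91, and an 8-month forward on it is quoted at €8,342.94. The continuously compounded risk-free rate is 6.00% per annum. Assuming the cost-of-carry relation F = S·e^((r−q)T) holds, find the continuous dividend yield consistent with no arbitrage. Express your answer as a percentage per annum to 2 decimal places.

From F = S·e^((r−q)T): (r − q) = ln(F/S)/T
ln(8342.94/8054.91) = ln(1.035758) = 0.035134
(r − q) = 0.035134 / (8/12) = 0.052701
q = r − ln(F/S)/T = 0.0600 − 0.052701 = 0.007299
q = 0.73%

0.73%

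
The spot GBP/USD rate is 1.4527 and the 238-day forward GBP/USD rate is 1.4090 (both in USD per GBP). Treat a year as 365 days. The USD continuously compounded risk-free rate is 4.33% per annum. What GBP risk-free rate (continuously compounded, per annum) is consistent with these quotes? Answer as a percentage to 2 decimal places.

9.01%

F = S·e^((r_USD − r_GBP)T) ⇒ r_GBP = r_USD − ln(F/S)/T
ln(1.4090/1.4527) = -0.030544; /(238/365) = -0.046843
r_GBP = 0.0433 + 0.046843 = 0.090143
r_GBP = 9.01%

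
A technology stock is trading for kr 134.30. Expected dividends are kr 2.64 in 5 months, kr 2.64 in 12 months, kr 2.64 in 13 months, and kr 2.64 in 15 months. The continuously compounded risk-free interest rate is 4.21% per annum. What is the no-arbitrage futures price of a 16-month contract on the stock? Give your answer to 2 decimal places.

PV(dividends) I = 2.64·e^(−0.0421·5/12) + 2.64·e^(−0.0421·12/12) + 2.64·e^(−0.0421·13/12) + 2.64·e^(−0.0421·15/12)
I = 2.5941 + 2.5312 + 2.5223 + 2.5047 = 10.1523
F = (S − I)·e^(rT) = (134.30 − 10.1523) · e^(0.0421·16/12)
= 124.1477 · e^0.056133 = 124.1477 × 1.057738 = kr 131.32

kr 131.32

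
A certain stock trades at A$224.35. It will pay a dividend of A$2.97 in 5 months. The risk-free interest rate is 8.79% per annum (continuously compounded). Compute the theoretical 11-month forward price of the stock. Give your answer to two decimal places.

PV(dividends) I = 2.97·e^(−0.0879·5/12)
I = 2.8632
F = (S − I)·e^(rT) = (224.35 − 2.8632) · e^(0.0879·11/12)
= 221.4868 · e^0.080575 = 221.4868 × 1.083910 = A$240.07

A$240.07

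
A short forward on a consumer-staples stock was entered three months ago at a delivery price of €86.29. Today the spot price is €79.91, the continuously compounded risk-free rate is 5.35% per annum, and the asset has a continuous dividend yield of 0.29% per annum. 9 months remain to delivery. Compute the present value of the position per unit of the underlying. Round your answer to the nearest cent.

€3.16

Current fair forward for the remaining 9 months: F = S·e^((r − q)·T), (r − q) = 0.0535 − 0.0029 = 0.0506
F = 79.91 · e^(0.0506 × 9/12) = 79.91 × 1.038679 = 83.0008
Value of long forward = (F − K)·e^(−rT) = (83.0008 − 86.29) · e^(−0.0535·9/12)
= -3.2892 × 0.960669 = -3.16
Short position value = −(long value) = €3.16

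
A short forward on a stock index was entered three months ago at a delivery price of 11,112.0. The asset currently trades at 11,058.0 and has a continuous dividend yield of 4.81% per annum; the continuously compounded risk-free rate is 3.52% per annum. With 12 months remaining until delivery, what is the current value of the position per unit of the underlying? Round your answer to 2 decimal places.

188.96

Current fair forward for the remaining 12 months: F = S·e^((r − q)·T), (r − q) = 0.0352 − 0.0481 = -0.0129
F = 11058.0 · e^(-0.0129 × 12/12) = 11058.0 × 0.98718285 = 10916.2680
Value of long forward = (F − K)·e^(−rT) = (10916.2680 − 11112.0) · e^(−0.0352·12/12)
= -195.7320 × 0.96541231 = -188.96
Short position value = −(long value) = 188.96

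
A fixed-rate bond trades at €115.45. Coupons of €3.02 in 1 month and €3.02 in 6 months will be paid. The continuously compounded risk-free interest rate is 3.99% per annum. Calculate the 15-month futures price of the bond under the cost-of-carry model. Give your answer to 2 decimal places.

PV(coupons) I = 3.02·e^(−0.0399·1/12) + 3.02·e^(−0.0399·6/12)
I = 3.0100 + 2.9603 = 5.9703
F = (S − I)·e^(rT) = (115.45 − 5.9703) · e^(0.0399·15/12)
= 109.4797 · e^0.049875 = 109.4797 × 1.051140 = €115.08

€115.08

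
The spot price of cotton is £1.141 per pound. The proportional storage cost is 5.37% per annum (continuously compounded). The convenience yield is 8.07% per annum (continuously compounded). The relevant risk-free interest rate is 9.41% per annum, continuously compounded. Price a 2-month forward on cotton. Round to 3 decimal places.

£1.154 per pound

Net carry = r + u − y = 0.0941 + 0.0537 − 0.0807 = 0.0671
F = S·e^((r+u−y)T) = 1.141 · e^(0.0671 × 2/12) = 1.141 · e^0.011183
= 1.141 × 1.011246 = £1.154 per pound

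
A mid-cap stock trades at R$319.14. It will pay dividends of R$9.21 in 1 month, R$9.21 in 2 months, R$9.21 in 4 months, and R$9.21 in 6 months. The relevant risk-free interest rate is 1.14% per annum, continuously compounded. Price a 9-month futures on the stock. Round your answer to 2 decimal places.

R$284.84

PV(dividends) I = 9.21·e^(−0.0114·1/12) + 9.21·e^(−0.0114·2/12) + 9.21·e^(−0.0114·4/12) + 9.21·e^(−0.0114·6/12)
I = 9.2013 + 9.1925 + 9.1751 + 9.1577 = 36.7266
F = (S − I)·e^(rT) = (319.14 − 36.7266) · e^(0.0114·9/12)
= 282.4134 · e^0.008550 = 282.4134 × 1.008587 = R$284.84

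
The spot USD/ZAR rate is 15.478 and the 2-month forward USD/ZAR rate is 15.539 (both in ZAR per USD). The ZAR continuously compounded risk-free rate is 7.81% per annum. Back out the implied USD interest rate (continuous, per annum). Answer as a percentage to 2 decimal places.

5.45%

F = S·e^((r_ZAR − r_USD)T) ⇒ r_USD = r_ZAR − ln(F/S)/T
ln(15.539/15.478) = 0.003933; /(2/12) = 0.023598
r_USD = 0.0781 − 0.023598 = 0.054502
r_USD = 5.45%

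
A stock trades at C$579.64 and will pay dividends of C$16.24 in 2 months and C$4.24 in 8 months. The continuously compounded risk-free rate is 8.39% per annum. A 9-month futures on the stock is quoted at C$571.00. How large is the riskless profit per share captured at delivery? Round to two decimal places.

PV(dividends) I = 16.24·e^(−0.0839·2/12) + 4.24·e^(−0.0839·8/12) = 20.0238
Fair futures F* = (S − I)·e^(rT) = (579.64 − 20.0238)·e^0.062925 = 559.6162 × 1.064947 = 595.9616
Market C$571.00 < fair 595.9616: forward underpriced → reverse cash-and-carry (short the stock, invest proceeds at r, pay the dividends, go long the forward).
Profit at T = |F_mkt − F*| = |571.00 − 595.9616| = C$24.96 per share

C$24.96 per share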